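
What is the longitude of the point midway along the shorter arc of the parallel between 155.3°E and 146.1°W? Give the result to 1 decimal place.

Signed shortest Δλ from +155.3° to -146.1° is +58.6°.
Midpoint longitude = +155.3° + (+58.6°)/2 = +155.3° + 29.3° = +184.6°.
Normalise into (−180°, 180°]: -175.4°.
(The naïve average (+155.3 + -146.1)/2 = 4.6° is on the wrong side of the globe.)

175.4°W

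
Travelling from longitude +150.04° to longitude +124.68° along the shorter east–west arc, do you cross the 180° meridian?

Signed shortest Δλ = ((124.68 − 150.04 + 180) mod 360) − 180 = -25.36°.
Going west by 25.36° from +150.04° reaches +124.68° without touching 180°.

No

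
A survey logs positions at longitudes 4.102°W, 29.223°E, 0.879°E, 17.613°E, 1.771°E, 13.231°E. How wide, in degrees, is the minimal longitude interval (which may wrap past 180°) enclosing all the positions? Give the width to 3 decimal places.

33.325°

Sort the longitudes: -4.102°, +0.879°, +1.771°, +13.231°, +17.613°, +29.223°.
Eastward gaps between consecutive values (wrapping around): 4.981°, 0.892°, 11.460°, 4.382°, 11.610°, 326.675°.
Largest gap = 326.675° ⇒ minimal covering band is its complement: 360° − 326.675° = 33.325°.
Band runs from -4.102° eastward to +29.223°.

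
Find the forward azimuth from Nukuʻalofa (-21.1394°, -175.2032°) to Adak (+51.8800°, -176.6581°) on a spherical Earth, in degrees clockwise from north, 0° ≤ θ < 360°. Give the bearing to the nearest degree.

359°

Δλ = -176.6581 − -175.2032 = -1.4549°.
θ = atan2( sin Δλ · cos φ₂ , cos φ₁ · sin φ₂ − sin φ₁ · cos φ₂ · cos Δλ )
  = atan2(-0.01567, 0.95633) = -0.939° → normalised to [0°, 360°): 359.061°.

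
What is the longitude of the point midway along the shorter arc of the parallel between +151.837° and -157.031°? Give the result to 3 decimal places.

Signed shortest Δλ from +151.837° to -157.031° is +51.132°.
Midpoint longitude = +151.837° + (+51.132°)/2 = +151.837° + 25.566° = +177.403°.
(The naïve average (+151.837 + -157.031)/2 = -2.597° is on the wrong side of the globe.)

+177.403°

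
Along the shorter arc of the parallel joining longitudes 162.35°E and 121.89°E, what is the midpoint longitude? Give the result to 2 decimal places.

Signed shortest Δλ from +162.35° to +121.89° is -40.46°.
Midpoint longitude = +162.35° + (-40.46°)/2 = +162.35° − 20.23° = +142.12°.

142.12°E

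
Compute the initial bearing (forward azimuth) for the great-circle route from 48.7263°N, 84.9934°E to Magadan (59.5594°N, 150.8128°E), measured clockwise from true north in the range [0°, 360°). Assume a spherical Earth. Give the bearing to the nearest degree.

48°

Δλ = 150.8128 − 84.9934 = 65.8194°.
θ = atan2( sin Δλ · cos φ₂ , cos φ₁ · sin φ₂ − sin φ₁ · cos φ₂ · cos Δλ )
  = atan2(0.46219, 0.41275) = 48.234° → normalised to [0°, 360°): 48.234°.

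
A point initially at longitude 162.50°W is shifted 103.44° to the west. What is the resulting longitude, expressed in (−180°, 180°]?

94.06°E

Start at -162.50°; shift −103.44° → -265.94°.
-265.94° lies outside (−180°, 180°]; add 360° → +94.06°.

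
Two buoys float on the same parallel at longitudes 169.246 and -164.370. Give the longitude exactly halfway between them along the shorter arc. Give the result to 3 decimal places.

-177.562°

Signed shortest Δλ from +169.246° to -164.370° is +26.384°.
Midpoint longitude = +169.246° + (+26.384°)/2 = +169.246° + 13.192° = +182.438°.
Normalise into (−180°, 180°]: -177.562°.
(The naïve average (+169.246 + -164.370)/2 = 2.438° is on the wrong side of the globe.)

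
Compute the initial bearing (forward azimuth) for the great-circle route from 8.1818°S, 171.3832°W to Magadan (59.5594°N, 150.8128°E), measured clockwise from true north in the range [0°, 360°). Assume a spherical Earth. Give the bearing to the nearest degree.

341°

Δλ = 150.8128 − -171.3832 = 322.1960°; wrapped into (−180°, 180°]: -37.8040°.
θ = atan2( sin Δλ · cos φ₂ , cos φ₁ · sin φ₂ − sin φ₁ · cos φ₂ · cos Δλ )
  = atan2(-0.31055, 0.91035) = -18.836° → normalised to [0°, 360°): 341.164°.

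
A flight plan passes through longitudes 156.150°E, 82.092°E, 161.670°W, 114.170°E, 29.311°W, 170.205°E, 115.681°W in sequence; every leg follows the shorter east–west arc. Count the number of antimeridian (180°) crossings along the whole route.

Leg 1: +156.150° → +82.092°, shortest Δλ = -74.058° (west) — does not cross 180°.
Leg 2: +82.092° → -161.670°, shortest Δλ = 116.238° (east) — crosses 180°.
Leg 3: -161.670° → +114.170°, shortest Δλ = -84.16° (west) — crosses 180°.
Leg 4: +114.170° → -29.311°, shortest Δλ = -143.481° (west) — does not cross 180°.
Leg 5: -29.311° → +170.205°, shortest Δλ = -160.484° (west) — crosses 180°.
Leg 6: +170.205° → -115.681°, shortest Δλ = 74.114° (east) — crosses 180°.
Total crossings: 4.

4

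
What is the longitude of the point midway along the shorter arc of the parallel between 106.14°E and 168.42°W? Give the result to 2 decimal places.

Signed shortest Δλ from +106.14° to -168.42° is +85.44°.
Midpoint longitude = +106.14° + (+85.44°)/2 = +106.14° + 42.72° = +148.86°.
(The naïve average (+106.14 + -168.42)/2 = -31.14° is on the wrong side of the globe.)

148.86°E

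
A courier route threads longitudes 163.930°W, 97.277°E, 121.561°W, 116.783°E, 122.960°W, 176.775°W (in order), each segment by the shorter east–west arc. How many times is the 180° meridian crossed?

Leg 1: -163.930° → +97.277°, shortest Δλ = -98.793° (west) — crosses 180°.
Leg 2: +97.277° → -121.561°, shortest Δλ = 141.162° (east) — crosses 180°.
Leg 3: -121.561° → +116.783°, shortest Δλ = -121.656° (west) — crosses 180°.
Leg 4: +116.783° → -122.960°, shortest Δλ = 120.257° (east) — crosses 180°.
Leg 5: -122.960° → -176.775°, shortest Δλ = -53.815° (west) — does not cross 180°.
Total crossings: 4.

4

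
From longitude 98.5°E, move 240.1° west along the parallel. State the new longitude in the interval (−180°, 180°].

Start at +98.5°; shift −240.1° → -141.6°.
-141.6° already lies in (−180°, 180°].

141.6°W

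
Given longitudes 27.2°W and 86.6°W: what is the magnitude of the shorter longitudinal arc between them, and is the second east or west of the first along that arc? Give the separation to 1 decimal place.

59.4° west

Raw difference: -86.6 − -27.2 = -59.4°.
Normalise into (−180°, 180°]: -59.4° stays -59.4°.
Negative ⇒ the second point lies to the west; separation 59.4°.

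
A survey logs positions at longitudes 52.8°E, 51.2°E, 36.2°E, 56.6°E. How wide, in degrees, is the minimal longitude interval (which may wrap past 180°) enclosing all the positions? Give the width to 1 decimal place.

20.4°

Sort the longitudes: +36.2°, +51.2°, +52.8°, +56.6°.
Eastward gaps between consecutive values (wrapping around): 15.0°, 1.6°, 3.8°, 339.6°.
Largest gap = 339.6° ⇒ minimal covering band is its complement: 360° − 339.6° = 20.4°.
Band runs from +36.2° eastward to +56.6°.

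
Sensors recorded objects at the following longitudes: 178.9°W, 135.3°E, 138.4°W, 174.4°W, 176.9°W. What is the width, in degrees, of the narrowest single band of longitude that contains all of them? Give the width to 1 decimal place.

Sort the longitudes: -178.9°, -176.9°, -174.4°, -138.4°, +135.3°.
Eastward gaps between consecutive values (wrapping around): 2.0°, 2.5°, 36.0°, 273.7°, 45.8°.
Largest gap = 273.7° ⇒ minimal covering band is its complement: 360° − 273.7° = 86.3°.
Band runs from +135.3° eastward to -138.4°, crossing the antimeridian.

86.3°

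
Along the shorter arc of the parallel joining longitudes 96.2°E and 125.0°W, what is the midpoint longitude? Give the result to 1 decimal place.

Signed shortest Δλ from +96.2° to -125.0° is +138.8°.
Midpoint longitude = +96.2° + (+138.8°)/2 = +96.2° + 69.4° = +165.6°.
(The naïve average (+96.2 + -125.0)/2 = -14.4° is on the wrong side of the globe.)

165.6°E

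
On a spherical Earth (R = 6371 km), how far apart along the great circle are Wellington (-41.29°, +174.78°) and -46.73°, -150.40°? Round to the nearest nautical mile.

1525 nmi

Δλ = -150.40 − 174.78 = -325.18°; wrapped into (−180°, 180°]: 34.82°.
Δφ = -46.73 − -41.29 = -5.44°.
a = sin²(Δφ/2) + cos φ₁ · cos φ₂ · sin²(Δλ/2) = 0.048359.
c = 2·atan2(√a, √(1−a)) = 0.44344 rad → d = 6371·c ≈ 2825.16 km ≈ 1525.46 nmi.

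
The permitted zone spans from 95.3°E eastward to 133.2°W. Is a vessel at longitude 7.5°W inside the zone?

No

Band width going east from +95.3° to -133.2°: ((-133.2 − 95.3) mod 360) = 131.5°.
Offset of -7.5° east of the west edge: ((-7.5 − 95.3) mod 360) = 257.2°.
257.2° > 131.5° ⇒ outside.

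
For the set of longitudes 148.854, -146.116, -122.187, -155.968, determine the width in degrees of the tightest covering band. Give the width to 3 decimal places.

88.959°

Sort the longitudes: -155.968°, -146.116°, -122.187°, +148.854°.
Eastward gaps between consecutive values (wrapping around): 9.852°, 23.929°, 271.041°, 55.178°.
Largest gap = 271.041° ⇒ minimal covering band is its complement: 360° − 271.041° = 88.959°.
Band runs from +148.854° eastward to -122.187°, crossing the antimeridian.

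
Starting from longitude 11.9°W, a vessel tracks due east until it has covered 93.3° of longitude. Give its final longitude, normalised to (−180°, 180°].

Start at -11.9°; shift +93.3° → +81.4°.
+81.4° already lies in (−180°, 180°].

81.4°E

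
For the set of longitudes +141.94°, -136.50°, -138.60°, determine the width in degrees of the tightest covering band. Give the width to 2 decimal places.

81.56°

Sort the longitudes: -138.60°, -136.50°, +141.94°.
Eastward gaps between consecutive values (wrapping around): 2.10°, 278.44°, 79.46°.
Largest gap = 278.44° ⇒ minimal covering band is its complement: 360° − 278.44° = 81.56°.
Band runs from +141.94° eastward to -136.50°, crossing the antimeridian.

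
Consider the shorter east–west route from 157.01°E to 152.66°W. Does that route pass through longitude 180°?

Naïve |-152.66 − 157.01| = 309.67° > 180°, so the shorter arc goes the other way round — across 180°.
Signed shortest Δλ = ((-152.66 − 157.01 + 180) mod 360) − 180 = 50.33°.
Going east by 50.33° from +157.01° passes through 180° before reaching -152.66°.

Yes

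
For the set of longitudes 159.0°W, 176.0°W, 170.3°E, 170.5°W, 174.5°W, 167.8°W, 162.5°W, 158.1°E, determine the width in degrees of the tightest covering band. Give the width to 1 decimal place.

42.9°

Sort the longitudes: -176.0°, -174.5°, -170.5°, -167.8°, -162.5°, -159.0°, +158.1°, +170.3°.
Eastward gaps between consecutive values (wrapping around): 1.5°, 4.0°, 2.7°, 5.3°, 3.5°, 317.1°, 12.2°, 13.7°.
Largest gap = 317.1° ⇒ minimal covering band is its complement: 360° − 317.1° = 42.9°.
Band runs from +158.1° eastward to -159.0°, crossing the antimeridian.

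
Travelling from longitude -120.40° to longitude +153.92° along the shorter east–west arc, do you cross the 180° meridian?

Naïve |153.92 − -120.40| = 274.32° > 180°, so the shorter arc goes the other way round — across 180°.
Signed shortest Δλ = ((153.92 − -120.40 + 180) mod 360) − 180 = -85.68°.
Going west by 85.68° from -120.40° passes through 180° before reaching +153.92°.

Yes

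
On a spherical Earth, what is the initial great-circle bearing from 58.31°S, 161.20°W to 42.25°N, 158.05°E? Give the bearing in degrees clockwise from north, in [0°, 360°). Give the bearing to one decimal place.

329.8°

Δλ = 158.05 − -161.20 = 319.25°; wrapped into (−180°, 180°]: -40.75°.
θ = atan2( sin Δλ · cos φ₂ , cos φ₁ · sin φ₂ − sin φ₁ · cos φ₂ · cos Δλ )
  = atan2(-0.48318, 0.83036) = -30.195° → normalised to [0°, 360°): 329.805°.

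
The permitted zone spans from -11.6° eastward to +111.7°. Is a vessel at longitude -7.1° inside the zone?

Band width going east from -11.6° to +111.7°: ((111.7 − -11.6) mod 360) = 123.3°.
Offset of -7.1° east of the west edge: ((-7.1 − -11.6) mod 360) = 4.5°.
4.5° ≤ 123.3° ⇒ inside.

Yes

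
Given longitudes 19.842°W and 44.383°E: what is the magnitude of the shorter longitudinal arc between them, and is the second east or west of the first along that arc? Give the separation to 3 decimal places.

64.225° east

Raw difference: 44.383 − -19.842 = 64.225°.
Normalise into (−180°, 180°]: 64.225° stays 64.225°.
Positive ⇒ the second point lies to the east; separation 64.225°.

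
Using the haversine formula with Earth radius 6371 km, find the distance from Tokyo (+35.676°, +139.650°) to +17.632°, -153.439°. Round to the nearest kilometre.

Δλ = -153.439 − 139.650 = -293.089°; wrapped into (−180°, 180°]: 66.911°.
Δφ = 17.632 − 35.676 = -18.044°.
a = sin²(Δφ/2) + cos φ₁ · cos φ₂ · sin²(Δλ/2) = 0.259875.
c = 2·atan2(√a, √(1−a)) = 1.06986 rad → d = 6371·c ≈ 6816.05 km.

6816 km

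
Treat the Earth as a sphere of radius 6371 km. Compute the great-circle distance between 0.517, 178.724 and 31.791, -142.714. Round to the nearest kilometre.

Δλ = -142.714 − 178.724 = -321.438°; wrapped into (−180°, 180°]: 38.562°.
Δφ = 31.791 − 0.517 = 31.274°.
a = sin²(Δφ/2) + cos φ₁ · cos φ₂ · sin²(Δλ/2) = 0.165324.
c = 2·atan2(√a, √(1−a)) = 0.83746 rad → d = 6371·c ≈ 5335.46 km.

5335 km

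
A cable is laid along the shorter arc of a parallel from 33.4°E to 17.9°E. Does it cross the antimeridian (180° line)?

No

Signed shortest Δλ = ((17.9 − 33.4 + 180) mod 360) − 180 = -15.5°.
Going west by 15.5° from +33.4° reaches +17.9° without touching 180°.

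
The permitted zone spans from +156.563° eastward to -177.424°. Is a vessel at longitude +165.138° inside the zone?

Band width going east from +156.563° to -177.424°: ((-177.424 − 156.563) mod 360) = 26.013°.
Offset of +165.138° east of the west edge: ((165.138 − 156.563) mod 360) = 8.575°.
8.575° ≤ 26.013° ⇒ inside.

Yes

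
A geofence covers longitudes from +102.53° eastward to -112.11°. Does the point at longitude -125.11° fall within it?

Band width going east from +102.53° to -112.11°: ((-112.11 − 102.53) mod 360) = 145.36°.
Offset of -125.11° east of the west edge: ((-125.11 − 102.53) mod 360) = 132.36°.
132.36° ≤ 145.36° ⇒ inside.

Yes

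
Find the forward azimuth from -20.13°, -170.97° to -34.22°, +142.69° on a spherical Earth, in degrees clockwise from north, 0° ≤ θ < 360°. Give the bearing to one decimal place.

241.0°

Δλ = 142.69 − -170.97 = 313.66°; wrapped into (−180°, 180°]: -46.34°.
θ = atan2( sin Δλ · cos φ₂ , cos φ₁ · sin φ₂ − sin φ₁ · cos φ₂ · cos Δλ )
  = atan2(-0.59821, -0.33156) = -118.997° → normalised to [0°, 360°): 241.003°.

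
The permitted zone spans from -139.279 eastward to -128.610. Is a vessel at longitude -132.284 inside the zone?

Yes

Band width going east from -139.279° to -128.610°: ((-128.610 − -139.279) mod 360) = 10.669°.
Offset of -132.284° east of the west edge: ((-132.284 − -139.279) mod 360) = 6.995°.
6.995° ≤ 10.669° ⇒ inside.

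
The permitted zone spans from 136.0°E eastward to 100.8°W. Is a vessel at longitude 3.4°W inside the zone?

No

Band width going east from +136.0° to -100.8°: ((-100.8 − 136.0) mod 360) = 123.2°.
Offset of -3.4° east of the west edge: ((-3.4 − 136.0) mod 360) = 220.6°.
220.6° > 123.2° ⇒ outside.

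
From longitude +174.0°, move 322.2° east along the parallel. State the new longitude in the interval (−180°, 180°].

+136.2°

Start at +174.0°; shift +322.2° → +496.2°.
+496.2° lies outside (−180°, 180°]; subtract 360° → +136.2°.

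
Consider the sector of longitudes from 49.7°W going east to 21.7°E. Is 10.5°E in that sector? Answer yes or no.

Yes

Band width going east from -49.7° to +21.7°: ((21.7 − -49.7) mod 360) = 71.4°.
Offset of +10.5° east of the west edge: ((10.5 − -49.7) mod 360) = 60.2°.
60.2° ≤ 71.4° ⇒ inside.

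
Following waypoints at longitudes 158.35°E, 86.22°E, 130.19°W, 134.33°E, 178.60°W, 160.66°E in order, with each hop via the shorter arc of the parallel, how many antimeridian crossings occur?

4

Leg 1: +158.35° → +86.22°, shortest Δλ = -72.13° (west) — does not cross 180°.
Leg 2: +86.22° → -130.19°, shortest Δλ = 143.59° (east) — crosses 180°.
Leg 3: -130.19° → +134.33°, shortest Δλ = -95.48° (west) — crosses 180°.
Leg 4: +134.33° → -178.60°, shortest Δλ = 47.07° (east) — crosses 180°.
Leg 5: -178.60° → +160.66°, shortest Δλ = -20.74° (west) — crosses 180°.
Total crossings: 4.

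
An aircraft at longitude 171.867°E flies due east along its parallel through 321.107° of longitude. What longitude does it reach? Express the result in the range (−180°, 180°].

Start at +171.867°; shift +321.107° → +492.974°.
+492.974° lies outside (−180°, 180°]; subtract 360° → +132.974°.

132.974°E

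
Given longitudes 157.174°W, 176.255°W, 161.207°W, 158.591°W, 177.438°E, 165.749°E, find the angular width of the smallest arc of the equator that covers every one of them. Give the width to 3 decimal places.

Sort the longitudes: -176.255°, -161.207°, -158.591°, -157.174°, +165.749°, +177.438°.
Eastward gaps between consecutive values (wrapping around): 15.048°, 2.616°, 1.417°, 322.923°, 11.689°, 6.307°.
Largest gap = 322.923° ⇒ minimal covering band is its complement: 360° − 322.923° = 37.077°.
Band runs from +165.749° eastward to -157.174°, crossing the antimeridian.

37.077°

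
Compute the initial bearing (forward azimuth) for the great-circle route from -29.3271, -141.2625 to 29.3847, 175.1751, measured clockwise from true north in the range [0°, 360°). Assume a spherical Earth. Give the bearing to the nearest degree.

Δλ = 175.1751 − -141.2625 = 316.4376°; wrapped into (−180°, 180°]: -43.5624°.
θ = atan2( sin Δλ · cos φ₂ , cos φ₁ · sin φ₂ − sin φ₁ · cos φ₂ · cos Δλ )
  = atan2(-0.60048, 0.73704) = -39.170° → normalised to [0°, 360°): 320.830°.

321°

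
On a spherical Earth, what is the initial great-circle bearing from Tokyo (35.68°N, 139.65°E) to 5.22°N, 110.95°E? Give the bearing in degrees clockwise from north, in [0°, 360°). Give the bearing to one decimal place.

Δλ = 110.95 − 139.65 = -28.70°.
θ = atan2( sin Δλ · cos φ₂ , cos φ₁ · sin φ₂ − sin φ₁ · cos φ₂ · cos Δλ )
  = atan2(-0.47823, -0.43558) = -132.328° → normalised to [0°, 360°): 227.672°.

227.7°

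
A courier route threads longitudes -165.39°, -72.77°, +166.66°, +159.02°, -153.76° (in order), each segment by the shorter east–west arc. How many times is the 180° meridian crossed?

2

Leg 1: -165.39° → -72.77°, shortest Δλ = 92.62° (east) — does not cross 180°.
Leg 2: -72.77° → +166.66°, shortest Δλ = -120.57° (west) — crosses 180°.
Leg 3: +166.66° → +159.02°, shortest Δλ = -7.64° (west) — does not cross 180°.
Leg 4: +159.02° → -153.76°, shortest Δλ = 47.22° (east) — crosses 180°.
Total crossings: 2.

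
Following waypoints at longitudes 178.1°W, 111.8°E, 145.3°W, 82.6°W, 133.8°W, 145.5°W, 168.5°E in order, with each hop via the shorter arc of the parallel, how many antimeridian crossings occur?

Leg 1: -178.1° → +111.8°, shortest Δλ = -70.1° (west) — crosses 180°.
Leg 2: +111.8° → -145.3°, shortest Δλ = 102.9° (east) — crosses 180°.
Leg 3: -145.3° → -82.6°, shortest Δλ = 62.7° (east) — does not cross 180°.
Leg 4: -82.6° → -133.8°, shortest Δλ = -51.2° (west) — does not cross 180°.
Leg 5: -133.8° → -145.5°, shortest Δλ = -11.7° (west) — does not cross 180°.
Leg 6: -145.5° → +168.5°, shortest Δλ = -46.0° (west) — crosses 180°.
Total crossings: 3.

3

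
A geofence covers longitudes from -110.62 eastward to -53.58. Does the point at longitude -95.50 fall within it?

Band width going east from -110.62° to -53.58°: ((-53.58 − -110.62) mod 360) = 57.04°.
Offset of -95.50° east of the west edge: ((-95.50 − -110.62) mod 360) = 15.12°.
15.12° ≤ 57.04° ⇒ inside.

Yes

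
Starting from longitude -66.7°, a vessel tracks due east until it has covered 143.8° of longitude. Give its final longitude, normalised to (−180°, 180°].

+77.1°

Start at -66.7°; shift +143.8° → +77.1°.
+77.1° already lies in (−180°, 180°].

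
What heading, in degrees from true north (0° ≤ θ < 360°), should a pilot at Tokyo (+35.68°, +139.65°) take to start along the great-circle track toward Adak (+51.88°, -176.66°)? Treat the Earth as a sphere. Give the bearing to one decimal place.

Δλ = -176.66 − 139.65 = -316.31°; wrapped into (−180°, 180°]: 43.69°.
θ = atan2( sin Δλ · cos φ₂ , cos φ₁ · sin φ₂ − sin φ₁ · cos φ₂ · cos Δλ )
  = atan2(0.42641, 0.37869) = 48.392° → normalised to [0°, 360°): 48.392°.

48.4°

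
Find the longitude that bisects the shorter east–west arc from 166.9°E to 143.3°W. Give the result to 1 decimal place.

168.2°W

Signed shortest Δλ from +166.9° to -143.3° is +49.8°.
Midpoint longitude = +166.9° + (+49.8°)/2 = +166.9° + 24.9° = +191.8°.
Normalise into (−180°, 180°]: -168.2°.
(The naïve average (+166.9 + -143.3)/2 = 11.8° is on the wrong side of the globe.)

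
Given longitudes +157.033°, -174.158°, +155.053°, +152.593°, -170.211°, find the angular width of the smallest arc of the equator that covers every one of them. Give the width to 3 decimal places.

Sort the longitudes: -174.158°, -170.211°, +152.593°, +155.053°, +157.033°.
Eastward gaps between consecutive values (wrapping around): 3.947°, 322.804°, 2.460°, 1.980°, 28.809°.
Largest gap = 322.804° ⇒ minimal covering band is its complement: 360° − 322.804° = 37.196°.
Band runs from +152.593° eastward to -170.211°, crossing the antimeridian.

37.196°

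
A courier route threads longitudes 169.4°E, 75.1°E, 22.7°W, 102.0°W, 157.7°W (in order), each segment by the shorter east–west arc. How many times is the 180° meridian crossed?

0

Leg 1: +169.4° → +75.1°, shortest Δλ = -94.3° (west) — does not cross 180°.
Leg 2: +75.1° → -22.7°, shortest Δλ = -97.8° (west) — does not cross 180°.
Leg 3: -22.7° → -102.0°, shortest Δλ = -79.3° (west) — does not cross 180°.
Leg 4: -102.0° → -157.7°, shortest Δλ = -55.7° (west) — does not cross 180°.
Total crossings: 0.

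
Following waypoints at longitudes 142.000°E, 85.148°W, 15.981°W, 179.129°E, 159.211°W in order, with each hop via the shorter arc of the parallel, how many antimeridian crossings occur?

Leg 1: +142.000° → -85.148°, shortest Δλ = 132.852° (east) — crosses 180°.
Leg 2: -85.148° → -15.981°, shortest Δλ = 69.167° (east) — does not cross 180°.
Leg 3: -15.981° → +179.129°, shortest Δλ = -164.89° (west) — crosses 180°.
Leg 4: +179.129° → -159.211°, shortest Δλ = 21.66° (east) — crosses 180°.
Total crossings: 3.

3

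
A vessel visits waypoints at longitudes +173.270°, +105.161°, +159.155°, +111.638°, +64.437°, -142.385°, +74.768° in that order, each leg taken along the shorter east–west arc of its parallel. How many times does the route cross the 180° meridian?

Leg 1: +173.270° → +105.161°, shortest Δλ = -68.109° (west) — does not cross 180°.
Leg 2: +105.161° → +159.155°, shortest Δλ = 53.994° (east) — does not cross 180°.
Leg 3: +159.155° → +111.638°, shortest Δλ = -47.517° (west) — does not cross 180°.
Leg 4: +111.638° → +64.437°, shortest Δλ = -47.201° (west) — does not cross 180°.
Leg 5: +64.437° → -142.385°, shortest Δλ = 153.178° (east) — crosses 180°.
Leg 6: -142.385° → +74.768°, shortest Δλ = -142.847° (west) — crosses 180°.
Total crossings: 2.

2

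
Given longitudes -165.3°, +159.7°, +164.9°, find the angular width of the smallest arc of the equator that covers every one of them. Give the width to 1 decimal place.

35.0°

Sort the longitudes: -165.3°, +159.7°, +164.9°.
Eastward gaps between consecutive values (wrapping around): 325.0°, 5.2°, 29.8°.
Largest gap = 325.0° ⇒ minimal covering band is its complement: 360° − 325.0° = 35.0°.
Band runs from +159.7° eastward to -165.3°, crossing the antimeridian.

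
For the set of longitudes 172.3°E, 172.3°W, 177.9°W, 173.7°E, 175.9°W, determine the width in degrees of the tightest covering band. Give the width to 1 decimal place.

Sort the longitudes: -177.9°, -175.9°, -172.3°, +172.3°, +173.7°.
Eastward gaps between consecutive values (wrapping around): 2.0°, 3.6°, 344.6°, 1.4°, 8.4°.
Largest gap = 344.6° ⇒ minimal covering band is its complement: 360° − 344.6° = 15.4°.
Band runs from +172.3° eastward to -172.3°, crossing the antimeridian.

15.4°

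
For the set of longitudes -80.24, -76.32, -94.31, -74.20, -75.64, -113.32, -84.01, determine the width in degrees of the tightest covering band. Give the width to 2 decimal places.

39.12°

Sort the longitudes: -113.32°, -94.31°, -84.01°, -80.24°, -76.32°, -75.64°, -74.20°.
Eastward gaps between consecutive values (wrapping around): 19.01°, 10.30°, 3.77°, 3.92°, 0.68°, 1.44°, 320.88°.
Largest gap = 320.88° ⇒ minimal covering band is its complement: 360° − 320.88° = 39.12°.
Band runs from -113.32° eastward to -74.20°.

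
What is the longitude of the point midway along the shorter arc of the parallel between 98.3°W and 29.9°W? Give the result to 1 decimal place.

Signed shortest Δλ from -98.3° to -29.9° is +68.4°.
Midpoint longitude = -98.3° + (+68.4°)/2 = -98.3° + 34.2° = -64.1°.

64.1°W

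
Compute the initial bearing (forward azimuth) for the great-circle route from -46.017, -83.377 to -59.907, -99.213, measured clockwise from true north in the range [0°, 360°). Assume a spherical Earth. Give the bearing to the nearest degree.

Δλ = -99.213 − -83.377 = -15.836°.
θ = atan2( sin Δλ · cos φ₂ , cos φ₁ · sin φ₂ − sin φ₁ · cos φ₂ · cos Δλ )
  = atan2(-0.13683, -0.25375) = -151.666° → normalised to [0°, 360°): 208.334°.

208°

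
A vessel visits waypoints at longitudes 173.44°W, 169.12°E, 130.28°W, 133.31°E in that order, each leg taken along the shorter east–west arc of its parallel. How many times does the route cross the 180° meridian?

Leg 1: -173.44° → +169.12°, shortest Δλ = -17.44° (west) — crosses 180°.
Leg 2: +169.12° → -130.28°, shortest Δλ = 60.6° (east) — crosses 180°.
Leg 3: -130.28° → +133.31°, shortest Δλ = -96.41° (west) — crosses 180°.
Total crossings: 3.

3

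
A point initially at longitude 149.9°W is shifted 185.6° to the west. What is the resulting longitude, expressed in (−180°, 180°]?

24.5°E

Start at -149.9°; shift −185.6° → -335.5°.
-335.5° lies outside (−180°, 180°]; add 360° → +24.5°.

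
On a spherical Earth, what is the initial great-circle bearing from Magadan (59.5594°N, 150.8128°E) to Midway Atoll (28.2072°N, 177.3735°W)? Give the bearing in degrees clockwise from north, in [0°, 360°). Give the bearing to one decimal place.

Δλ = -177.3735 − 150.8128 = -328.1863°; wrapped into (−180°, 180°]: 31.8137°.
θ = atan2( sin Δλ · cos φ₂ , cos φ₁ · sin φ₂ − sin φ₁ · cos φ₂ · cos Δλ )
  = atan2(0.46456, -0.40615) = 131.163° → normalised to [0°, 360°): 131.163°.

131.2°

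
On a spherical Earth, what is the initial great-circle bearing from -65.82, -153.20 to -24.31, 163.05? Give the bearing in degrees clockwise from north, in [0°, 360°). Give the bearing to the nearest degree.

Δλ = 163.05 − -153.20 = 316.25°; wrapped into (−180°, 180°]: -43.75°.
θ = atan2( sin Δλ · cos φ₂ , cos φ₁ · sin φ₂ − sin φ₁ · cos φ₂ · cos Δλ )
  = atan2(-0.63020, 0.43193) = -55.574° → normalised to [0°, 360°): 304.426°.

304°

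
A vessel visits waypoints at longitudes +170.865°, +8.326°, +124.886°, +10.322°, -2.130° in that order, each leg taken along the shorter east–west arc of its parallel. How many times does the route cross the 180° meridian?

0

Leg 1: +170.865° → +8.326°, shortest Δλ = -162.539° (west) — does not cross 180°.
Leg 2: +8.326° → +124.886°, shortest Δλ = 116.56° (east) — does not cross 180°.
Leg 3: +124.886° → +10.322°, shortest Δλ = -114.564° (west) — does not cross 180°.
Leg 4: +10.322° → -2.130°, shortest Δλ = -12.452° (west) — does not cross 180°.
Total crossings: 0.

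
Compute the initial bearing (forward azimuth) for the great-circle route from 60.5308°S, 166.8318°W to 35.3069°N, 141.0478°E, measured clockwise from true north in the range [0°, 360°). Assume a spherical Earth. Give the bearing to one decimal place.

318.2°

Δλ = 141.0478 − -166.8318 = 307.8796°; wrapped into (−180°, 180°]: -52.1204°.
θ = atan2( sin Δλ · cos φ₂ , cos φ₁ · sin φ₂ − sin φ₁ · cos φ₂ · cos Δλ )
  = atan2(-0.64412, 0.72057) = -41.794° → normalised to [0°, 360°): 318.206°.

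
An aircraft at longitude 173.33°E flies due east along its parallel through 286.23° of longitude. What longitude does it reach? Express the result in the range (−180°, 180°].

Start at +173.33°; shift +286.23° → +459.56°.
+459.56° lies outside (−180°, 180°]; subtract 360° → +99.56°.

99.56°E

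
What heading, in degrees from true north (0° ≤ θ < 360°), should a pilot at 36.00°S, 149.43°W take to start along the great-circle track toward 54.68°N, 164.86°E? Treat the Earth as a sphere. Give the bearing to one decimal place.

335.2°

Δλ = 164.86 − -149.43 = 314.29°; wrapped into (−180°, 180°]: -45.71°.
θ = atan2( sin Δλ · cos φ₂ , cos φ₁ · sin φ₂ − sin φ₁ · cos φ₂ · cos Δλ )
  = atan2(-0.41384, 0.89740) = -24.757° → normalised to [0°, 360°): 335.243°.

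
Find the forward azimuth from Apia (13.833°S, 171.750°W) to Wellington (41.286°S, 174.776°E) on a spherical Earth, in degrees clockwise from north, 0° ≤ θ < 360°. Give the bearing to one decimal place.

Δλ = 174.776 − -171.750 = 346.526°; wrapped into (−180°, 180°]: -13.474°.
θ = atan2( sin Δλ · cos φ₂ , cos φ₁ · sin φ₂ − sin φ₁ · cos φ₂ · cos Δλ )
  = atan2(-0.17509, -0.46597) = -159.406° → normalised to [0°, 360°): 200.594°.

200.6°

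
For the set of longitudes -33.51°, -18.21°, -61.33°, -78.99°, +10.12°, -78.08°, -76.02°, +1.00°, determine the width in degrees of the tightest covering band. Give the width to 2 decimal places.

Sort the longitudes: -78.99°, -78.08°, -76.02°, -61.33°, -33.51°, -18.21°, +1.00°, +10.12°.
Eastward gaps between consecutive values (wrapping around): 0.91°, 2.06°, 14.69°, 27.82°, 15.30°, 19.21°, 9.12°, 270.89°.
Largest gap = 270.89° ⇒ minimal covering band is its complement: 360° − 270.89° = 89.11°.
Band runs from -78.99° eastward to +10.12°.

89.11°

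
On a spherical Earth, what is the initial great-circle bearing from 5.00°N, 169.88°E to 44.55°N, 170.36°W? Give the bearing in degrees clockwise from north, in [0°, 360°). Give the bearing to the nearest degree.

Δλ = -170.36 − 169.88 = -340.24°; wrapped into (−180°, 180°]: 19.76°.
θ = atan2( sin Δλ · cos φ₂ , cos φ₁ · sin φ₂ − sin φ₁ · cos φ₂ · cos Δλ )
  = atan2(0.24093, 0.64041) = 20.617° → normalised to [0°, 360°): 20.617°.

21°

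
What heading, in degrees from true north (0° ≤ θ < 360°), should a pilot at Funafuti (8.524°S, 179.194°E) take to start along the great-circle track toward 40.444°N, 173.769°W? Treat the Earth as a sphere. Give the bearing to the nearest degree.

Δλ = -173.769 − 179.194 = -352.963°; wrapped into (−180°, 180°]: 7.037°.
θ = atan2( sin Δλ · cos φ₂ , cos φ₁ · sin φ₂ − sin φ₁ · cos φ₂ · cos Δλ )
  = atan2(0.09324, 0.75349) = 7.054° → normalised to [0°, 360°): 7.054°.

7°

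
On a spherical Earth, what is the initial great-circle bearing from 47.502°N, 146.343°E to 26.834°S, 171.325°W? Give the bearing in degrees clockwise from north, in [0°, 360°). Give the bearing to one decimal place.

142.8°

Δλ = -171.325 − 146.343 = -317.668°; wrapped into (−180°, 180°]: 42.332°.
θ = atan2( sin Δλ · cos φ₂ , cos φ₁ · sin φ₂ − sin φ₁ · cos φ₂ · cos Δλ )
  = atan2(0.60091, -0.79132) = 142.788° → normalised to [0°, 360°): 142.788°.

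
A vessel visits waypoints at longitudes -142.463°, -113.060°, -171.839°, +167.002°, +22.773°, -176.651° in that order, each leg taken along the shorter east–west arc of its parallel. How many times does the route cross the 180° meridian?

2

Leg 1: -142.463° → -113.060°, shortest Δλ = 29.403° (east) — does not cross 180°.
Leg 2: -113.060° → -171.839°, shortest Δλ = -58.779° (west) — does not cross 180°.
Leg 3: -171.839° → +167.002°, shortest Δλ = -21.159° (west) — crosses 180°.
Leg 4: +167.002° → +22.773°, shortest Δλ = -144.229° (west) — does not cross 180°.
Leg 5: +22.773° → -176.651°, shortest Δλ = 160.576° (east) — crosses 180°.
Total crossings: 2.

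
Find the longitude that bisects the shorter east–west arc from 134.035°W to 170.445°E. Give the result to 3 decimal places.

Signed shortest Δλ from -134.035° to +170.445° is -55.520°.
Midpoint longitude = -134.035° + (-55.520°)/2 = -134.035° − 27.760° = -161.795°.
(The naïve average (-134.035 + +170.445)/2 = 18.205° is on the wrong side of the globe.)

161.795°W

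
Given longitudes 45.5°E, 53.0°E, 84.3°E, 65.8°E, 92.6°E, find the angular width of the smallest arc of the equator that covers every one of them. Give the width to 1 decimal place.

Sort the longitudes: +45.5°, +53.0°, +65.8°, +84.3°, +92.6°.
Eastward gaps between consecutive values (wrapping around): 7.5°, 12.8°, 18.5°, 8.3°, 312.9°.
Largest gap = 312.9° ⇒ minimal covering band is its complement: 360° − 312.9° = 47.1°.
Band runs from +45.5° eastward to +92.6°.

47.1°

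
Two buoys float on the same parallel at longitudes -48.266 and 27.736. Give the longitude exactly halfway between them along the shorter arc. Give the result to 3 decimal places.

-10.265°

Signed shortest Δλ from -48.266° to +27.736° is +76.002°.
Midpoint longitude = -48.266° + (+76.002°)/2 = -48.266° + 38.001° = -10.265°.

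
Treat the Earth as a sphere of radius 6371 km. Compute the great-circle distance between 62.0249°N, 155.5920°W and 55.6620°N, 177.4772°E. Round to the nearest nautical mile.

911 nmi

Δλ = 177.4772 − -155.5920 = 333.0692°; wrapped into (−180°, 180°]: -26.9308°.
Δφ = 55.6620 − 62.0249 = -6.3629°.
a = sin²(Δφ/2) + cos φ₁ · cos φ₂ · sin²(Δλ/2) = 0.017427.
c = 2·atan2(√a, √(1−a)) = 0.26480 rad → d = 6371·c ≈ 1687.03 km ≈ 910.93 nmi.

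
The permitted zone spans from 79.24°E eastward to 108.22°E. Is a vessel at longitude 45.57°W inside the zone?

No

Band width going east from +79.24° to +108.22°: ((108.22 − 79.24) mod 360) = 28.98°.
Offset of -45.57° east of the west edge: ((-45.57 − 79.24) mod 360) = 235.19°.
235.19° > 28.98° ⇒ outside.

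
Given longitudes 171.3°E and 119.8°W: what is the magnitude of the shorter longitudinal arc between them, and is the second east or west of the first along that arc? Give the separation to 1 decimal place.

Raw difference: -119.8 − 171.3 = -291.1°.
Normalise into (−180°, 180°]: -291.1° + 360° = 68.9°.
Positive ⇒ the second point lies to the east; separation 68.9°.

68.9° east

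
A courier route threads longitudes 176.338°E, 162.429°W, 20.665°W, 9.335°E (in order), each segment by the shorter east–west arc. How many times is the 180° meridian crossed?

1

Leg 1: +176.338° → -162.429°, shortest Δλ = 21.233° (east) — crosses 180°.
Leg 2: -162.429° → -20.665°, shortest Δλ = 141.764° (east) — does not cross 180°.
Leg 3: -20.665° → +9.335°, shortest Δλ = 30.0° (east) — does not cross 180°.
Total crossings: 1.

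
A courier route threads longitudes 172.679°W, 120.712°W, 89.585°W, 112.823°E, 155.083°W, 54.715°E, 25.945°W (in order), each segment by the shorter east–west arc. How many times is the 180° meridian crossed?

Leg 1: -172.679° → -120.712°, shortest Δλ = 51.967° (east) — does not cross 180°.
Leg 2: -120.712° → -89.585°, shortest Δλ = 31.127° (east) — does not cross 180°.
Leg 3: -89.585° → +112.823°, shortest Δλ = -157.592° (west) — crosses 180°.
Leg 4: +112.823° → -155.083°, shortest Δλ = 92.094° (east) — crosses 180°.
Leg 5: -155.083° → +54.715°, shortest Δλ = -150.202° (west) — crosses 180°.
Leg 6: +54.715° → -25.945°, shortest Δλ = -80.66° (west) — does not cross 180°.
Total crossings: 3.

3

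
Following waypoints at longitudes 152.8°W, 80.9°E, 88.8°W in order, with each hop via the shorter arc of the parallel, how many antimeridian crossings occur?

1

Leg 1: -152.8° → +80.9°, shortest Δλ = -126.3° (west) — crosses 180°.
Leg 2: +80.9° → -88.8°, shortest Δλ = -169.7° (west) — does not cross 180°.
Total crossings: 1.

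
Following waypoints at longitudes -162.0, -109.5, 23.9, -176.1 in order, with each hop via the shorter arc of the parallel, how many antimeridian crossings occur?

Leg 1: -162.0° → -109.5°, shortest Δλ = 52.5° (east) — does not cross 180°.
Leg 2: -109.5° → +23.9°, shortest Δλ = 133.4° (east) — does not cross 180°.
Leg 3: +23.9° → -176.1°, shortest Δλ = 160.0° (east) — crosses 180°.
Total crossings: 1.

1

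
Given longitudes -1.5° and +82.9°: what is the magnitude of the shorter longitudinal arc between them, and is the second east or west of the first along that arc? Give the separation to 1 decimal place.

Raw difference: 82.9 − -1.5 = 84.4°.
Normalise into (−180°, 180°]: 84.4° stays 84.4°.
Positive ⇒ the second point lies to the east; separation 84.4°.

84.4° east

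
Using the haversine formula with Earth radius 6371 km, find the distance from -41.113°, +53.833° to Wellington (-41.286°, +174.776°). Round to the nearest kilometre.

Δλ = 174.776 − 53.833 = 120.943°.
Δφ = -41.286 − -41.113 = -0.173°.
a = sin²(Δφ/2) + cos φ₁ · cos φ₂ · sin²(Δλ/2) = 0.428619.
c = 2·atan2(√a, √(1−a)) = 1.42754 rad → d = 6371·c ≈ 9094.88 km.

9095 km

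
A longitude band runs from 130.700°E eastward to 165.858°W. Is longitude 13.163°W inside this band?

No

Band width going east from +130.700° to -165.858°: ((-165.858 − 130.700) mod 360) = 63.442°.
Offset of -13.163° east of the west edge: ((-13.163 − 130.700) mod 360) = 216.137°.
216.137° > 63.442° ⇒ outside.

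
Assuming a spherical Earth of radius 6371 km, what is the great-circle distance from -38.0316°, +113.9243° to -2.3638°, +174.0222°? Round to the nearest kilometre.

7262 km

Δλ = 174.0222 − 113.9243 = 60.0979°.
Δφ = -2.3638 − -38.0316 = 35.6678°.
a = sin²(Δφ/2) + cos φ₁ · cos φ₂ · sin²(Δλ/2) = 0.291127.
c = 2·atan2(√a, √(1−a)) = 1.13983 rad → d = 6371·c ≈ 7261.88 km.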